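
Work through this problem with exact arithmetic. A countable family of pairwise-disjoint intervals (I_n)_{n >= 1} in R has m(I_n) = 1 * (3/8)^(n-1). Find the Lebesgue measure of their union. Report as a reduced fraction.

By countable additivity of the Lebesgue measure on pairwise disjoint measurable sets,
  m(union_{n >= 1} I_n) = sum_{n >= 1} m(I_n) = sum_{n >= 1} a * r^(n-1),
  with a = 1 and r = 3/8.
Since 0 < r = 3/8 < 1, the geometric series converges:
  sum_{n >= 1} a * r^(n-1) = a / (1 - r).
  = 1 / (1 - 3/8)
  = 1 / (5/8)
  = 8/5.

8/5


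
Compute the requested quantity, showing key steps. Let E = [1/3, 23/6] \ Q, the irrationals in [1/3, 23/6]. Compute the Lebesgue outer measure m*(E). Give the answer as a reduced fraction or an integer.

The interval I = [1/3, 23/6] has m(I) = 23/6 - 1/3 = 7/2 (endpoints are measure-zero, so open/closed/half-open agree). Write I = (I cap Q) u (I \ Q). The rationals in I are countable, so m*(I cap Q) = 0 (cover each rational by intervals whose total length is arbitrarily small). By countable subadditivity m*(I) <= m*(I cap Q) + m*(I \ Q), hence m*(I \ Q) >= m(I) = 7/2. The reverse inequality m*(I \ Q) <= m*(I) = 7/2 is trivial since (I \ Q) is a subset of I. Therefore m*(I \ Q) = 7/2.

7/2


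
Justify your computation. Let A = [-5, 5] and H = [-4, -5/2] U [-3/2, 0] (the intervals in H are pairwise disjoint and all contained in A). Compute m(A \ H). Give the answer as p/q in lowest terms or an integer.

The ambient interval has length m(A) = 5 - (-5) = 10.
Since the holes are disjoint and sit inside A, by finite additivity
  m(H) = sum_i (b_i - a_i), and m(A \ H) = m(A) - m(H).
Computing the hole measures:
  m(H_1) = -5/2 - (-4) = 3/2.
  m(H_2) = 0 - (-3/2) = 3/2.
Summed: m(H) = 3/2 + 3/2 = 3.
So m(A \ H) = 10 - 3 = 7.

7


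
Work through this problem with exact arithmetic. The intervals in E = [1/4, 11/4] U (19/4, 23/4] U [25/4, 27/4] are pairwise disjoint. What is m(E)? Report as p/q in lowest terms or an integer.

For pairwise disjoint intervals, m(union_i I_i) = sum_i m(I_i),
and m is invariant under swapping open/closed endpoints (single points have measure 0).
So m(E) = sum_i (b_i - a_i).
  I_1 has length 11/4 - 1/4 = 5/2.
  I_2 has length 23/4 - 19/4 = 1.
  I_3 has length 27/4 - 25/4 = 1/2.
Summing:
  m(E) = 5/2 + 1 + 1/2 = 4.

4


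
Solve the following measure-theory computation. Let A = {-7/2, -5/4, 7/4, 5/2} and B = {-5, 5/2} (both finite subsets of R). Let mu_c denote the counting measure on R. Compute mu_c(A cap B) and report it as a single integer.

Counting measure on a finite set equals cardinality. mu_c(A cap B) = |A cap B| (elements appearing in both).
Enumerating the elements of A that also lie in B gives 1 element(s).
So mu_c(A cap B) = 1.

1


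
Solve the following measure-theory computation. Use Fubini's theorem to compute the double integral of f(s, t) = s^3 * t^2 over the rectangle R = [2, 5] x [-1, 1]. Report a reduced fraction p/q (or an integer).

f(s, t) is a tensor product of a function of s and a function of t, and both factors are bounded continuous (hence Lebesgue integrable) on the rectangle, so Fubini's theorem applies:
  integral_R f d(m x m) = (integral_a1^b1 s^3 ds) * (integral_a2^b2 t^2 dt).
Inner integral in s: integral_{2}^{5} s^3 ds = (5^4 - 2^4)/4
  = 609/4.
Inner integral in t: integral_{-1}^{1} t^2 dt = (1^3 - (-1)^3)/3
  = 2/3.
Product: (609/4) * (2/3) = 203/2.

203/2


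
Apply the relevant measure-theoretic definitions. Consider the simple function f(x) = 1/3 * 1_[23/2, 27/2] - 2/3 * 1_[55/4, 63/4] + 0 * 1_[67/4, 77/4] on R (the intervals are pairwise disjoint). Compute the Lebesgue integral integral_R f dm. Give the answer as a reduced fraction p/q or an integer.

For a simple function f = sum_i c_i * 1_{A_i} with disjoint A_i,
  integral f dm = sum_i c_i * m(A_i).
Lengths of the A_i:
  m(A_1) = 27/2 - 23/2 = 2.
  m(A_2) = 63/4 - 55/4 = 2.
  m(A_3) = 77/4 - 67/4 = 5/2.
Contributions c_i * m(A_i):
  (1/3) * (2) = 2/3.
  (-2/3) * (2) = -4/3.
  (0) * (5/2) = 0.
Total: 2/3 - 4/3 + 0 = -2/3.

-2/3


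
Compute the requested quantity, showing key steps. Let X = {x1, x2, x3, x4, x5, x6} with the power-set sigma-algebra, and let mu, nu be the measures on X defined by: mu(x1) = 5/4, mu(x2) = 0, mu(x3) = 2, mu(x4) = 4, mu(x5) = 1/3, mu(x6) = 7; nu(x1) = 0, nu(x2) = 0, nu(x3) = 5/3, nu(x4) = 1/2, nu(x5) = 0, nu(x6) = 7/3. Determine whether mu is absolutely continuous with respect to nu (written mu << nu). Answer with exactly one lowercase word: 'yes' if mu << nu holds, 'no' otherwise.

mu << nu means: every nu-null measurable set is also mu-null; equivalently, for every atom x, if nu({x}) = 0 then mu({x}) = 0.
Checking each atom:
  x1: nu = 0, mu = 5/4 > 0 -> violates mu << nu.
  x2: nu = 0, mu = 0 -> consistent with mu << nu.
  x3: nu = 5/3 > 0 -> no constraint.
  x4: nu = 1/2 > 0 -> no constraint.
  x5: nu = 0, mu = 1/3 > 0 -> violates mu << nu.
  x6: nu = 7/3 > 0 -> no constraint.
The atom(s) x1, x5 violate the condition (nu = 0 but mu > 0). Therefore mu is NOT absolutely continuous w.r.t. nu.

no


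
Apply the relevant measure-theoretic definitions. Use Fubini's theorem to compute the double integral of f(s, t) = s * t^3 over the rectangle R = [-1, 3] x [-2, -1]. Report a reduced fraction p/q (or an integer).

f(s, t) is a tensor product of a function of s and a function of t, and both factors are bounded continuous (hence Lebesgue integrable) on the rectangle, so Fubini's theorem applies:
  integral_R f d(m x m) = (integral_a1^b1 s ds) * (integral_a2^b2 t^3 dt).
Inner integral in s: integral_{-1}^{3} s ds = (3^2 - (-1)^2)/2
  = 4.
Inner integral in t: integral_{-2}^{-1} t^3 dt = ((-1)^4 - (-2)^4)/4
  = -15/4.
Product: (4) * (-15/4) = -15.

-15


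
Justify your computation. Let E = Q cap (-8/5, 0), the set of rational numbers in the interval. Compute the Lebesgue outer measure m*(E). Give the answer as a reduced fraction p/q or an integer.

E = Q cap (-8/5, 0) is a subset of Q, which is countable. Enumerate Q = {q_1, q_2, ...}; for any eps > 0, cover q_k by the open interval (q_k - eps/2^(k+1), q_k + eps/2^(k+1)), of length eps/2^k. The total cover length is sum_{k>=1} eps/2^k = eps. Hence m*(E) <= m*(Q) <= eps for every eps > 0, and since outer measure is non-negative, m*(E) = 0.

0


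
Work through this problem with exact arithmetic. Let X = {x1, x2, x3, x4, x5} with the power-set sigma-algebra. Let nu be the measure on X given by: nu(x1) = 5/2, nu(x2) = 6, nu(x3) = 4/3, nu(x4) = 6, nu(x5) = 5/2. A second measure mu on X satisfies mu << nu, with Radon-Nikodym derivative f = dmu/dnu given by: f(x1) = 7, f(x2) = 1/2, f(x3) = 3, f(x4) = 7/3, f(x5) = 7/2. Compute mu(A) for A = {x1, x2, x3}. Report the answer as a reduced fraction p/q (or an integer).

By the defining property of the Radon-Nikodym derivative, for every measurable set A,
  mu(A) = integral_A f dnu.
Since nu is a discrete measure concentrated on the atoms of X, the integral over A reduces to the sum
  mu(A) = sum_{x in A} f(x) * nu({x}).
Computing each term:
  x1: f(x1) * nu(x1) = 7 * 5/2 = 35/2.
  x2: f(x2) * nu(x2) = 1/2 * 6 = 3.
  x3: f(x3) * nu(x3) = 3 * 4/3 = 4.
Summing: mu(A) = 35/2 + 3 + 4 = 49/2.

49/2


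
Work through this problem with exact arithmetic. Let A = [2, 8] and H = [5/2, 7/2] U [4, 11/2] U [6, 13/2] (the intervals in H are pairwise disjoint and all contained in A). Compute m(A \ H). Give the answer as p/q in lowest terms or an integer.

The ambient interval has length m(A) = 8 - 2 = 6.
Since the holes are disjoint and sit inside A, by finite additivity
  m(H) = sum_i (b_i - a_i), and m(A \ H) = m(A) - m(H).
Computing the hole measures:
  m(H_1) = 7/2 - 5/2 = 1.
  m(H_2) = 11/2 - 4 = 3/2.
  m(H_3) = 13/2 - 6 = 1/2.
Summed: m(H) = 1 + 3/2 + 1/2 = 3.
So m(A \ H) = 6 - 3 = 3.

3


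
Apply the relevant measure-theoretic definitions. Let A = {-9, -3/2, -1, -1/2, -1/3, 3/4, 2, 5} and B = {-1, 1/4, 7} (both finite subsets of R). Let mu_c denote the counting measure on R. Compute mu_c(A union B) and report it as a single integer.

Counting measure on a finite set equals cardinality. By inclusion-exclusion, |A union B| = |A| + |B| - |A cap B|.
|A| = 8, |B| = 3, |A cap B| = 1.
So mu_c(A union B) = 8 + 3 - 1 = 10.

10


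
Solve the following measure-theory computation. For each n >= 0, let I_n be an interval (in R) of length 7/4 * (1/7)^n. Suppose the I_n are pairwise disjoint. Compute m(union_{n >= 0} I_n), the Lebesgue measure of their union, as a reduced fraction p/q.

By countable additivity of the Lebesgue measure on pairwise disjoint measurable sets,
  m(union_{n >= 0} I_n) = sum_{n >= 0} m(I_n) = sum_{n >= 0} a * r^n,
  with a = 7/4 and r = 1/7.
Since 0 < r = 1/7 < 1, the geometric series converges:
  sum_{n >= 0} a * r^n = a / (1 - r).
  = 7/4 / (1 - 1/7)
  = 7/4 / (6/7)
  = 49/24.

49/24


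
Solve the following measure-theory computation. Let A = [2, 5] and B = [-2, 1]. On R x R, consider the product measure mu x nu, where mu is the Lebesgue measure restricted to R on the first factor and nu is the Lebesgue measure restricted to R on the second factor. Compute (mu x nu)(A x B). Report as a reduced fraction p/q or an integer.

For a measurable rectangle A x B, the product measure satisfies
  (mu x nu)(A x B) = mu(A) * nu(B).
  mu(A) = 3.
  nu(B) = 3.
  (mu x nu)(A x B) = 3 * 3 = 9.

9


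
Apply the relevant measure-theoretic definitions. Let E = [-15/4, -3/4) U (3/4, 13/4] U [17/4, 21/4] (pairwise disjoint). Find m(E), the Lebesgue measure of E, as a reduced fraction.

For pairwise disjoint intervals, m(union_i I_i) = sum_i m(I_i),
and m is invariant under swapping open/closed endpoints (single points have measure 0).
So m(E) = sum_i (b_i - a_i).
  I_1 has length -3/4 - (-15/4) = 3.
  I_2 has length 13/4 - 3/4 = 5/2.
  I_3 has length 21/4 - 17/4 = 1.
Summing:
  m(E) = 3 + 5/2 + 1 = 13/2.

13/2


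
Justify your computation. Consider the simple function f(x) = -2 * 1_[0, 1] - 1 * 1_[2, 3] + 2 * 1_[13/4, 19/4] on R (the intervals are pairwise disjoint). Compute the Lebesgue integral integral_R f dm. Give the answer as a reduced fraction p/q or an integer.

For a simple function f = sum_i c_i * 1_{A_i} with disjoint A_i,
  integral f dm = sum_i c_i * m(A_i).
Lengths of the A_i:
  m(A_1) = 1 - 0 = 1.
  m(A_2) = 3 - 2 = 1.
  m(A_3) = 19/4 - 13/4 = 3/2.
Contributions c_i * m(A_i):
  (-2) * (1) = -2.
  (-1) * (1) = -1.
  (2) * (3/2) = 3.
Total: -2 - 1 + 3 = 0.

0


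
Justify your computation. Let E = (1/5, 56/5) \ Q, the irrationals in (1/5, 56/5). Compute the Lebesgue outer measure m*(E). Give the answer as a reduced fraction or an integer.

The interval I = (1/5, 56/5) has m(I) = 56/5 - 1/5 = 11 (endpoints are measure-zero, so open/closed/half-open agree). Write I = (I cap Q) u (I \ Q). The rationals in I are countable, so m*(I cap Q) = 0 (cover each rational by intervals whose total length is arbitrarily small). By countable subadditivity m*(I) <= m*(I cap Q) + m*(I \ Q), hence m*(I \ Q) >= m(I) = 11. The reverse inequality m*(I \ Q) <= m*(I) = 11 is trivial since (I \ Q) is a subset of I. Therefore m*(I \ Q) = 11.

11


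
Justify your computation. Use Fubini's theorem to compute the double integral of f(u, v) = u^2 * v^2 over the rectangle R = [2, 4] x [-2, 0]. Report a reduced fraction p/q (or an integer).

f(u, v) is a tensor product of a function of u and a function of v, and both factors are bounded continuous (hence Lebesgue integrable) on the rectangle, so Fubini's theorem applies:
  integral_R f d(m x m) = (integral_a1^b1 u^2 du) * (integral_a2^b2 v^2 dv).
Inner integral in u: integral_{2}^{4} u^2 du = (4^3 - 2^3)/3
  = 56/3.
Inner integral in v: integral_{-2}^{0} v^2 dv = (0^3 - (-2)^3)/3
  = 8/3.
Product: (56/3) * (8/3) = 448/9.

448/9


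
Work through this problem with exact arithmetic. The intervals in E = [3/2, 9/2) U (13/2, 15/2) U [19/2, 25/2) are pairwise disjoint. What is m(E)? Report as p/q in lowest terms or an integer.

For pairwise disjoint intervals, m(union_i I_i) = sum_i m(I_i),
and m is invariant under swapping open/closed endpoints (single points have measure 0).
So m(E) = sum_i (b_i - a_i).
  I_1 has length 9/2 - 3/2 = 3.
  I_2 has length 15/2 - 13/2 = 1.
  I_3 has length 25/2 - 19/2 = 3.
Summing:
  m(E) = 3 + 1 + 3 = 7.

7


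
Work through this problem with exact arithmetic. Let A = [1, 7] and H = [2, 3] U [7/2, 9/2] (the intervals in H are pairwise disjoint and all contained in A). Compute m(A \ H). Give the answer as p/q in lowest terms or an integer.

The ambient interval has length m(A) = 7 - 1 = 6.
Since the holes are disjoint and sit inside A, by finite additivity
  m(H) = sum_i (b_i - a_i), and m(A \ H) = m(A) - m(H).
Computing the hole measures:
  m(H_1) = 3 - 2 = 1.
  m(H_2) = 9/2 - 7/2 = 1.
Summed: m(H) = 1 + 1 = 2.
So m(A \ H) = 6 - 2 = 4.

4


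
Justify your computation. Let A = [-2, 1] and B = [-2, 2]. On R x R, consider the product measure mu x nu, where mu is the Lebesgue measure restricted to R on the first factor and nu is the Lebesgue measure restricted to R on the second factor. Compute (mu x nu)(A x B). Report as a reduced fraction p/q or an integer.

For a measurable rectangle A x B, the product measure satisfies
  (mu x nu)(A x B) = mu(A) * nu(B).
  mu(A) = 3.
  nu(B) = 4.
  (mu x nu)(A x B) = 3 * 4 = 12.

12


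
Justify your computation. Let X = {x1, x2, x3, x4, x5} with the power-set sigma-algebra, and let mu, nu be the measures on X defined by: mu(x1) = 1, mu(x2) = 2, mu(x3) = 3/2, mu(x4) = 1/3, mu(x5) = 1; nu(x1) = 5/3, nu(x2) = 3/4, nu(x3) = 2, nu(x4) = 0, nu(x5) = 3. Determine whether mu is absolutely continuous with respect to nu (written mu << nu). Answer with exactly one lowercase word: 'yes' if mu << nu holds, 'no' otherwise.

mu << nu means: every nu-null measurable set is also mu-null; equivalently, for every atom x, if nu({x}) = 0 then mu({x}) = 0.
Checking each atom:
  x1: nu = 5/3 > 0 -> no constraint.
  x2: nu = 3/4 > 0 -> no constraint.
  x3: nu = 2 > 0 -> no constraint.
  x4: nu = 0, mu = 1/3 > 0 -> violates mu << nu.
  x5: nu = 3 > 0 -> no constraint.
The atom(s) x4 violate the condition (nu = 0 but mu > 0). Therefore mu is NOT absolutely continuous w.r.t. nu.

no


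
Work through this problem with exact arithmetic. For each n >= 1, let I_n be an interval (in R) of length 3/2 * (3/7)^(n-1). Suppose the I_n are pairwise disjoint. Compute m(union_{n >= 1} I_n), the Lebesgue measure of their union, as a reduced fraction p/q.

By countable additivity of the Lebesgue measure on pairwise disjoint measurable sets,
  m(union_{n >= 1} I_n) = sum_{n >= 1} m(I_n) = sum_{n >= 1} a * r^(n-1),
  with a = 3/2 and r = 3/7.
Since 0 < r = 3/7 < 1, the geometric series converges:
  sum_{n >= 1} a * r^(n-1) = a / (1 - r).
  = 3/2 / (1 - 3/7)
  = 3/2 / (4/7)
  = 21/8.

21/8


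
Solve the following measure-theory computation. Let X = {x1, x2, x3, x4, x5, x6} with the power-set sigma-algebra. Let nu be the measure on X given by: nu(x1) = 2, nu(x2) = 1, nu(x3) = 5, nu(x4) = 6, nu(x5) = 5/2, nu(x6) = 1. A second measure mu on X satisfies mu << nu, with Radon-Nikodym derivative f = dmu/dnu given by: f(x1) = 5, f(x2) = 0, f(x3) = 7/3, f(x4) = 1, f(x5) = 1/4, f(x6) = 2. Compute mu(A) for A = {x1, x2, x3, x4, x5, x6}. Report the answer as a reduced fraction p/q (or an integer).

By the defining property of the Radon-Nikodym derivative, for every measurable set A,
  mu(A) = integral_A f dnu.
Since nu is a discrete measure concentrated on the atoms of X, the integral over A reduces to the sum
  mu(A) = sum_{x in A} f(x) * nu({x}).
Computing each term:
  x1: f(x1) * nu(x1) = 5 * 2 = 10.
  x2: f(x2) * nu(x2) = 0 * 1 = 0.
  x3: f(x3) * nu(x3) = 7/3 * 5 = 35/3.
  x4: f(x4) * nu(x4) = 1 * 6 = 6.
  x5: f(x5) * nu(x5) = 1/4 * 5/2 = 5/8.
  x6: f(x6) * nu(x6) = 2 * 1 = 2.
Summing: mu(A) = 10 + 0 + 35/3 + 6 + 5/8 + 2 = 727/24.

727/24


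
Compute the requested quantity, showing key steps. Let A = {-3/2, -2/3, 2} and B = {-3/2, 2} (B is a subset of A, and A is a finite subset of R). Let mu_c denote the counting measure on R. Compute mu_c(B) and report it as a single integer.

Counting measure assigns mu_c(E) = |E| (number of elements) when E is finite.
B has 2 element(s), so mu_c(B) = 2.

2


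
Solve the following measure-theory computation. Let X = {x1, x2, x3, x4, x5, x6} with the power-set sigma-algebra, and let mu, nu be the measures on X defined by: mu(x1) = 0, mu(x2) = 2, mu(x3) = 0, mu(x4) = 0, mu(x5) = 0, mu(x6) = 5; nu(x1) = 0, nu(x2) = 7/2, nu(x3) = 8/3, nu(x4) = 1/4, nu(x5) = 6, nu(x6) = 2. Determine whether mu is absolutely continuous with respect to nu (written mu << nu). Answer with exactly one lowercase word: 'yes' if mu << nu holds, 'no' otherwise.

mu << nu means: every nu-null measurable set is also mu-null; equivalently, for every atom x, if nu({x}) = 0 then mu({x}) = 0.
Checking each atom:
  x1: nu = 0, mu = 0 -> consistent with mu << nu.
  x2: nu = 7/2 > 0 -> no constraint.
  x3: nu = 8/3 > 0 -> no constraint.
  x4: nu = 1/4 > 0 -> no constraint.
  x5: nu = 6 > 0 -> no constraint.
  x6: nu = 2 > 0 -> no constraint.
No atom violates the condition. Therefore mu << nu.

yes


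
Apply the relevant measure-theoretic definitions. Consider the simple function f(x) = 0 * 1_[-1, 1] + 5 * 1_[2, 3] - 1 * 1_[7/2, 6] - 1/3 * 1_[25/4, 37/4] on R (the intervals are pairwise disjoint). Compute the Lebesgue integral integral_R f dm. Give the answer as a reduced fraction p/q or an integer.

For a simple function f = sum_i c_i * 1_{A_i} with disjoint A_i,
  integral f dm = sum_i c_i * m(A_i).
Lengths of the A_i:
  m(A_1) = 1 - (-1) = 2.
  m(A_2) = 3 - 2 = 1.
  m(A_3) = 6 - 7/2 = 5/2.
  m(A_4) = 37/4 - 25/4 = 3.
Contributions c_i * m(A_i):
  (0) * (2) = 0.
  (5) * (1) = 5.
  (-1) * (5/2) = -5/2.
  (-1/3) * (3) = -1.
Total: 0 + 5 - 5/2 - 1 = 3/2.

3/2


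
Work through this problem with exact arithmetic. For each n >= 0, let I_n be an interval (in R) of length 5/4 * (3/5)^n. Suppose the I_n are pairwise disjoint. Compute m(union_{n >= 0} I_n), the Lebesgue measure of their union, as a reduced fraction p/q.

By countable additivity of the Lebesgue measure on pairwise disjoint measurable sets,
  m(union_{n >= 0} I_n) = sum_{n >= 0} m(I_n) = sum_{n >= 0} a * r^n,
  with a = 5/4 and r = 3/5.
Since 0 < r = 3/5 < 1, the geometric series converges:
  sum_{n >= 0} a * r^n = a / (1 - r).
  = 5/4 / (1 - 3/5)
  = 5/4 / (2/5)
  = 25/8.

25/8


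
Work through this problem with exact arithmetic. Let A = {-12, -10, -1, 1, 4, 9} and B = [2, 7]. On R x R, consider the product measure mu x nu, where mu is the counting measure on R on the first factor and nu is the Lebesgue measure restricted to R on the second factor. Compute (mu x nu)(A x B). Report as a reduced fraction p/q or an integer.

For a measurable rectangle A x B, the product measure satisfies
  (mu x nu)(A x B) = mu(A) * nu(B).
  mu(A) = 6.
  nu(B) = 5.
  (mu x nu)(A x B) = 6 * 5 = 30.

30


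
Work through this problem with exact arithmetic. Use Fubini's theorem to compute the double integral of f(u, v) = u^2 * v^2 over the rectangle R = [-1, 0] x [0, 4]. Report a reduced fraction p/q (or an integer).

f(u, v) is a tensor product of a function of u and a function of v, and both factors are bounded continuous (hence Lebesgue integrable) on the rectangle, so Fubini's theorem applies:
  integral_R f d(m x m) = (integral_a1^b1 u^2 du) * (integral_a2^b2 v^2 dv).
Inner integral in u: integral_{-1}^{0} u^2 du = (0^3 - (-1)^3)/3
  = 1/3.
Inner integral in v: integral_{0}^{4} v^2 dv = (4^3 - 0^3)/3
  = 64/3.
Product: (1/3) * (64/3) = 64/9.

64/9


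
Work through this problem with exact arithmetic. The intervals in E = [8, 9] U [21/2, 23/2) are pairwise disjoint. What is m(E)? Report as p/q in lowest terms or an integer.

For pairwise disjoint intervals, m(union_i I_i) = sum_i m(I_i),
and m is invariant under swapping open/closed endpoints (single points have measure 0).
So m(E) = sum_i (b_i - a_i).
  I_1 has length 9 - 8 = 1.
  I_2 has length 23/2 - 21/2 = 1.
Summing:
  m(E) = 1 + 1 = 2.

2


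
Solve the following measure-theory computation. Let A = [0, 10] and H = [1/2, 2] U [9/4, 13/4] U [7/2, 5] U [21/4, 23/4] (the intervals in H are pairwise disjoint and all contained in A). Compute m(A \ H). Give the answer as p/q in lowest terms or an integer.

The ambient interval has length m(A) = 10 - 0 = 10.
Since the holes are disjoint and sit inside A, by finite additivity
  m(H) = sum_i (b_i - a_i), and m(A \ H) = m(A) - m(H).
Computing the hole measures:
  m(H_1) = 2 - 1/2 = 3/2.
  m(H_2) = 13/4 - 9/4 = 1.
  m(H_3) = 5 - 7/2 = 3/2.
  m(H_4) = 23/4 - 21/4 = 1/2.
Summed: m(H) = 3/2 + 1 + 3/2 + 1/2 = 9/2.
So m(A \ H) = 10 - 9/2 = 11/2.

11/2


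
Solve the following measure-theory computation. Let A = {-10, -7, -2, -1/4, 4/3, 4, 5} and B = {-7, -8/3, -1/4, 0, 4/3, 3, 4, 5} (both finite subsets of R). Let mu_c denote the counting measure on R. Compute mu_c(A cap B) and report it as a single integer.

Counting measure on a finite set equals cardinality. mu_c(A cap B) = |A cap B| (elements appearing in both).
Enumerating the elements of A that also lie in B gives 5 element(s).
So mu_c(A cap B) = 5.

5


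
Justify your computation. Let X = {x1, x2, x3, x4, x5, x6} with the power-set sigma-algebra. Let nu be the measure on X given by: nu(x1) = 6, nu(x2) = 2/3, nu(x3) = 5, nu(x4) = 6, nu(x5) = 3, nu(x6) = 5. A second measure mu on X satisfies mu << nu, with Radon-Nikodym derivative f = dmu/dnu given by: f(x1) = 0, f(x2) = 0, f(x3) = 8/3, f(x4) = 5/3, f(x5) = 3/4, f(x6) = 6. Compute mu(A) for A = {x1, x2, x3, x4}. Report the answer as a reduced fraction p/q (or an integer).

By the defining property of the Radon-Nikodym derivative, for every measurable set A,
  mu(A) = integral_A f dnu.
Since nu is a discrete measure concentrated on the atoms of X, the integral over A reduces to the sum
  mu(A) = sum_{x in A} f(x) * nu({x}).
Computing each term:
  x1: f(x1) * nu(x1) = 0 * 6 = 0.
  x2: f(x2) * nu(x2) = 0 * 2/3 = 0.
  x3: f(x3) * nu(x3) = 8/3 * 5 = 40/3.
  x4: f(x4) * nu(x4) = 5/3 * 6 = 10.
Summing: mu(A) = 0 + 0 + 40/3 + 10 = 70/3.

70/3


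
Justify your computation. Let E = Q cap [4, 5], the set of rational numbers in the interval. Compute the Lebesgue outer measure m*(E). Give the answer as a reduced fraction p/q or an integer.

E = Q cap [4, 5] is a subset of Q, which is countable. Enumerate Q = {q_1, q_2, ...}; for any eps > 0, cover q_k by the open interval (q_k - eps/2^(k+1), q_k + eps/2^(k+1)), of length eps/2^k. The total cover length is sum_{k>=1} eps/2^k = eps. Hence m*(E) <= m*(Q) <= eps for every eps > 0, and since outer measure is non-negative, m*(E) = 0.

0


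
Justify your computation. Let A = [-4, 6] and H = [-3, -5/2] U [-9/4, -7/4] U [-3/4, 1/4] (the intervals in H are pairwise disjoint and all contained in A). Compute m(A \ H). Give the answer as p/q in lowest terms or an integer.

The ambient interval has length m(A) = 6 - (-4) = 10.
Since the holes are disjoint and sit inside A, by finite additivity
  m(H) = sum_i (b_i - a_i), and m(A \ H) = m(A) - m(H).
Computing the hole measures:
  m(H_1) = -5/2 - (-3) = 1/2.
  m(H_2) = -7/4 - (-9/4) = 1/2.
  m(H_3) = 1/4 - (-3/4) = 1.
Summed: m(H) = 1/2 + 1/2 + 1 = 2.
So m(A \ H) = 10 - 2 = 8.

8


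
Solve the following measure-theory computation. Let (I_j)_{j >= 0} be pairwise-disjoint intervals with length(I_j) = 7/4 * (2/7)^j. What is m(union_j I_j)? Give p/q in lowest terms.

By countable additivity of the Lebesgue measure on pairwise disjoint measurable sets,
  m(union_{j >= 0} I_j) = sum_{j >= 0} m(I_j) = sum_{j >= 0} a * r^j,
  with a = 7/4 and r = 2/7.
Since 0 < r = 2/7 < 1, the geometric series converges:
  sum_{j >= 0} a * r^j = a / (1 - r).
  = 7/4 / (1 - 2/7)
  = 7/4 / (5/7)
  = 49/20.

49/20


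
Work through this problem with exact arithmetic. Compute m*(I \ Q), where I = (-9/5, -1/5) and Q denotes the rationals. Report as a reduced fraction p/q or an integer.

The interval I = (-9/5, -1/5) has m(I) = -1/5 - (-9/5) = 8/5 (endpoints are measure-zero, so open/closed/half-open agree). Write I = (I cap Q) u (I \ Q). The rationals in I are countable, so m*(I cap Q) = 0 (cover each rational by intervals whose total length is arbitrarily small). By countable subadditivity m*(I) <= m*(I cap Q) + m*(I \ Q), hence m*(I \ Q) >= m(I) = 8/5. The reverse inequality m*(I \ Q) <= m*(I) = 8/5 is trivial since (I \ Q) is a subset of I. Therefore m*(I \ Q) = 8/5.

8/5


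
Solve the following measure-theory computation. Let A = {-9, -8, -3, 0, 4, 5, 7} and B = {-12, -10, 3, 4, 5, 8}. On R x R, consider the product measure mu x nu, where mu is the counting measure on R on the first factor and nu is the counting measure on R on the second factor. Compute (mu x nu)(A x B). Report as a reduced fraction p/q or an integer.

For a measurable rectangle A x B, the product measure satisfies
  (mu x nu)(A x B) = mu(A) * nu(B).
  mu(A) = 7.
  nu(B) = 6.
  (mu x nu)(A x B) = 7 * 6 = 42.

42


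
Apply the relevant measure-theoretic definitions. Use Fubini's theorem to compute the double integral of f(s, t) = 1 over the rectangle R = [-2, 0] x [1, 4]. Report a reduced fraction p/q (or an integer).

f(s, t) is a tensor product of a function of s and a function of t, and both factors are bounded continuous (hence Lebesgue integrable) on the rectangle, so Fubini's theorem applies:
  integral_R f d(m x m) = (integral_a1^b1 1 ds) * (integral_a2^b2 1 dt).
Inner integral in s: integral_{-2}^{0} 1 ds = (0^1 - (-2)^1)/1
  = 2.
Inner integral in t: integral_{1}^{4} 1 dt = (4^1 - 1^1)/1
  = 3.
Product: (2) * (3) = 6.

6


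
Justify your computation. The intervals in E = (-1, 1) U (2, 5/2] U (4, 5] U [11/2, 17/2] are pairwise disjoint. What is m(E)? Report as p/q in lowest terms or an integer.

For pairwise disjoint intervals, m(union_i I_i) = sum_i m(I_i),
and m is invariant under swapping open/closed endpoints (single points have measure 0).
So m(E) = sum_i (b_i - a_i).
  I_1 has length 1 - (-1) = 2.
  I_2 has length 5/2 - 2 = 1/2.
  I_3 has length 5 - 4 = 1.
  I_4 has length 17/2 - 11/2 = 3.
Summing:
  m(E) = 2 + 1/2 + 1 + 3 = 13/2.

13/2


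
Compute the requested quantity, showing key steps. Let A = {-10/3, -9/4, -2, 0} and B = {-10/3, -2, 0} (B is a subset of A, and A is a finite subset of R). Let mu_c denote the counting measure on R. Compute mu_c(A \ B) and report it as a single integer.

Counting measure assigns mu_c(E) = |E| (number of elements) when E is finite. For B subset A, A \ B is the set of elements of A not in B, so |A \ B| = |A| - |B|.
|A| = 4, |B| = 3, so mu_c(A \ B) = 4 - 3 = 1.

1


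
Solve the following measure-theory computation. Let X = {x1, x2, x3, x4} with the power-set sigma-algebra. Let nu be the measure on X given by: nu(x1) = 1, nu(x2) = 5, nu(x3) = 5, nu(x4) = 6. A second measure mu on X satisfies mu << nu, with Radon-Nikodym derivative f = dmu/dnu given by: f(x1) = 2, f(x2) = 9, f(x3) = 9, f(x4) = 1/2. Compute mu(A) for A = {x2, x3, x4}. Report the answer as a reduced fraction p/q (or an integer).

By the defining property of the Radon-Nikodym derivative, for every measurable set A,
  mu(A) = integral_A f dnu.
Since nu is a discrete measure concentrated on the atoms of X, the integral over A reduces to the sum
  mu(A) = sum_{x in A} f(x) * nu({x}).
Computing each term:
  x2: f(x2) * nu(x2) = 9 * 5 = 45.
  x3: f(x3) * nu(x3) = 9 * 5 = 45.
  x4: f(x4) * nu(x4) = 1/2 * 6 = 3.
Summing: mu(A) = 45 + 45 + 3 = 93.

93


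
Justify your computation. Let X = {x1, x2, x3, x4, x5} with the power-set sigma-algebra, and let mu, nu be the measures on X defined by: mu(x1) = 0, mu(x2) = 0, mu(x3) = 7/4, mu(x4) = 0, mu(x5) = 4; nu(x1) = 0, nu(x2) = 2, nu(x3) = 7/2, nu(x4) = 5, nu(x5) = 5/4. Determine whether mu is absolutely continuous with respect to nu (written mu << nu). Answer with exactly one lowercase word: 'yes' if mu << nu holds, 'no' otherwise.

mu << nu means: every nu-null measurable set is also mu-null; equivalently, for every atom x, if nu({x}) = 0 then mu({x}) = 0.
Checking each atom:
  x1: nu = 0, mu = 0 -> consistent with mu << nu.
  x2: nu = 2 > 0 -> no constraint.
  x3: nu = 7/2 > 0 -> no constraint.
  x4: nu = 5 > 0 -> no constraint.
  x5: nu = 5/4 > 0 -> no constraint.
No atom violates the condition. Therefore mu << nu.

yes


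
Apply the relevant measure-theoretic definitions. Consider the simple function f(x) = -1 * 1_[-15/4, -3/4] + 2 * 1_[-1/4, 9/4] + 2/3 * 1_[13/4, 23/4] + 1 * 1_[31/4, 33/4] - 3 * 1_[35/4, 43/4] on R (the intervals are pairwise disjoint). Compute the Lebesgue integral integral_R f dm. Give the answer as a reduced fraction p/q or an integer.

For a simple function f = sum_i c_i * 1_{A_i} with disjoint A_i,
  integral f dm = sum_i c_i * m(A_i).
Lengths of the A_i:
  m(A_1) = -3/4 - (-15/4) = 3.
  m(A_2) = 9/4 - (-1/4) = 5/2.
  m(A_3) = 23/4 - 13/4 = 5/2.
  m(A_4) = 33/4 - 31/4 = 1/2.
  m(A_5) = 43/4 - 35/4 = 2.
Contributions c_i * m(A_i):
  (-1) * (3) = -3.
  (2) * (5/2) = 5.
  (2/3) * (5/2) = 5/3.
  (1) * (1/2) = 1/2.
  (-3) * (2) = -6.
Total: -3 + 5 + 5/3 + 1/2 - 6 = -11/6.

-11/6


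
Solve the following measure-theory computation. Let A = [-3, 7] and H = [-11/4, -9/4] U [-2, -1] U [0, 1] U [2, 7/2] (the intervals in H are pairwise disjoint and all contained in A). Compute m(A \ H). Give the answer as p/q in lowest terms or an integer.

The ambient interval has length m(A) = 7 - (-3) = 10.
Since the holes are disjoint and sit inside A, by finite additivity
  m(H) = sum_i (b_i - a_i), and m(A \ H) = m(A) - m(H).
Computing the hole measures:
  m(H_1) = -9/4 - (-11/4) = 1/2.
  m(H_2) = -1 - (-2) = 1.
  m(H_3) = 1 - 0 = 1.
  m(H_4) = 7/2 - 2 = 3/2.
Summed: m(H) = 1/2 + 1 + 1 + 3/2 = 4.
So m(A \ H) = 10 - 4 = 6.

6


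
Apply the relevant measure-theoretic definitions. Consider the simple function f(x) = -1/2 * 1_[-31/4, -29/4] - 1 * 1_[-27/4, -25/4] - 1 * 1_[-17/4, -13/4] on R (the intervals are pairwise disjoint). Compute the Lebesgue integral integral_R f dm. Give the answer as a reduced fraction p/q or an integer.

For a simple function f = sum_i c_i * 1_{A_i} with disjoint A_i,
  integral f dm = sum_i c_i * m(A_i).
Lengths of the A_i:
  m(A_1) = -29/4 - (-31/4) = 1/2.
  m(A_2) = -25/4 - (-27/4) = 1/2.
  m(A_3) = -13/4 - (-17/4) = 1.
Contributions c_i * m(A_i):
  (-1/2) * (1/2) = -1/4.
  (-1) * (1/2) = -1/2.
  (-1) * (1) = -1.
Total: -1/4 - 1/2 - 1 = -7/4.

-7/4


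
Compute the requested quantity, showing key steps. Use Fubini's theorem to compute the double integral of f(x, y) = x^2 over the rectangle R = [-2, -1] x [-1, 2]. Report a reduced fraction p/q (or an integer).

f(x, y) is a tensor product of a function of x and a function of y, and both factors are bounded continuous (hence Lebesgue integrable) on the rectangle, so Fubini's theorem applies:
  integral_R f d(m x m) = (integral_a1^b1 x^2 dx) * (integral_a2^b2 1 dy).
Inner integral in x: integral_{-2}^{-1} x^2 dx = ((-1)^3 - (-2)^3)/3
  = 7/3.
Inner integral in y: integral_{-1}^{2} 1 dy = (2^1 - (-1)^1)/1
  = 3.
Product: (7/3) * (3) = 7.

7


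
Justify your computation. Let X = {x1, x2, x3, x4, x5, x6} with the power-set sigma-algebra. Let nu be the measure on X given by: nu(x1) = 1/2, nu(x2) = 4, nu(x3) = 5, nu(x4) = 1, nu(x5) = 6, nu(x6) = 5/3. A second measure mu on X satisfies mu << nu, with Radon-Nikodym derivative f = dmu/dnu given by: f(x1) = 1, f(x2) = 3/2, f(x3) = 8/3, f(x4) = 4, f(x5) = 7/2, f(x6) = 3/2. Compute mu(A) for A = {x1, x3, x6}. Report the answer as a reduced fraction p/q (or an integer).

By the defining property of the Radon-Nikodym derivative, for every measurable set A,
  mu(A) = integral_A f dnu.
Since nu is a discrete measure concentrated on the atoms of X, the integral over A reduces to the sum
  mu(A) = sum_{x in A} f(x) * nu({x}).
Computing each term:
  x1: f(x1) * nu(x1) = 1 * 1/2 = 1/2.
  x3: f(x3) * nu(x3) = 8/3 * 5 = 40/3.
  x6: f(x6) * nu(x6) = 3/2 * 5/3 = 5/2.
Summing: mu(A) = 1/2 + 40/3 + 5/2 = 49/3.

49/3


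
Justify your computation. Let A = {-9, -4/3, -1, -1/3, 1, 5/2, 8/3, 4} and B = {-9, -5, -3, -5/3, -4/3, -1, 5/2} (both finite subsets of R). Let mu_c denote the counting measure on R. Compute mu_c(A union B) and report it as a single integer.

Counting measure on a finite set equals cardinality. By inclusion-exclusion, |A union B| = |A| + |B| - |A cap B|.
|A| = 8, |B| = 7, |A cap B| = 4.
So mu_c(A union B) = 8 + 7 - 4 = 11.

11


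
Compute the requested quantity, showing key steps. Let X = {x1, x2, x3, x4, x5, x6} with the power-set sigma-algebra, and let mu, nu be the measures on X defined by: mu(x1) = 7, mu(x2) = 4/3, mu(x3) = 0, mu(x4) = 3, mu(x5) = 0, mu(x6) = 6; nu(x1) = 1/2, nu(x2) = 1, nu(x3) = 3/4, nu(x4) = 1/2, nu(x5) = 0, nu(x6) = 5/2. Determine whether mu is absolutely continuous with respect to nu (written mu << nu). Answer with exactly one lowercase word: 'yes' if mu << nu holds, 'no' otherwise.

mu << nu means: every nu-null measurable set is also mu-null; equivalently, for every atom x, if nu({x}) = 0 then mu({x}) = 0.
Checking each atom:
  x1: nu = 1/2 > 0 -> no constraint.
  x2: nu = 1 > 0 -> no constraint.
  x3: nu = 3/4 > 0 -> no constraint.
  x4: nu = 1/2 > 0 -> no constraint.
  x5: nu = 0, mu = 0 -> consistent with mu << nu.
  x6: nu = 5/2 > 0 -> no constraint.
No atom violates the condition. Therefore mu << nu.

yes


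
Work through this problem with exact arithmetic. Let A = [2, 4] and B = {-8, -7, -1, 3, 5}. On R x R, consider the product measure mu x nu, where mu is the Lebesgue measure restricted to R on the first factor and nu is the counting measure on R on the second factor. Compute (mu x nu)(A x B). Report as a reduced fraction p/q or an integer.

For a measurable rectangle A x B, the product measure satisfies
  (mu x nu)(A x B) = mu(A) * nu(B).
  mu(A) = 2.
  nu(B) = 5.
  (mu x nu)(A x B) = 2 * 5 = 10.

10


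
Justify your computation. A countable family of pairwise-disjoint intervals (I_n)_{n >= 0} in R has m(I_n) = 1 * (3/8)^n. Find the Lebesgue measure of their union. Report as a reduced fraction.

By countable additivity of the Lebesgue measure on pairwise disjoint measurable sets,
  m(union_{n >= 0} I_n) = sum_{n >= 0} m(I_n) = sum_{n >= 0} a * r^n,
  with a = 1 and r = 3/8.
Since 0 < r = 3/8 < 1, the geometric series converges:
  sum_{n >= 0} a * r^n = a / (1 - r).
  = 1 / (1 - 3/8)
  = 1 / (5/8)
  = 8/5.

8/5


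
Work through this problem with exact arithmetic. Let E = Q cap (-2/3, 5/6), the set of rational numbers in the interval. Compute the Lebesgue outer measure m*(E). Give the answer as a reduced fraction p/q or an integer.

The set Q cap (-2/3, 5/6) is countable (a subset of the countable set Q). Lebesgue outer measure of any countable set is 0: each singleton {q} has m*({q}) = 0, and by countable subadditivity m*(union_k {q_k}) <= sum_k m*({q_k}) = sum_k 0 = 0. The reverse inequality m*(E) >= 0 is automatic. So m*(Q cap (-2/3, 5/6)) = 0.

0


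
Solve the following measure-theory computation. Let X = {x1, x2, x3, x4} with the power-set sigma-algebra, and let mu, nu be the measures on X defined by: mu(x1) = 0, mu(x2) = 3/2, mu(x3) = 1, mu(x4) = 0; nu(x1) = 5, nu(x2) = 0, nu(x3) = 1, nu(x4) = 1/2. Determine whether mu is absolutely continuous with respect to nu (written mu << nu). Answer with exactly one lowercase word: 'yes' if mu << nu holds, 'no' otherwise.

mu << nu means: every nu-null measurable set is also mu-null; equivalently, for every atom x, if nu({x}) = 0 then mu({x}) = 0.
Checking each atom:
  x1: nu = 5 > 0 -> no constraint.
  x2: nu = 0, mu = 3/2 > 0 -> violates mu << nu.
  x3: nu = 1 > 0 -> no constraint.
  x4: nu = 1/2 > 0 -> no constraint.
The atom(s) x2 violate the condition (nu = 0 but mu > 0). Therefore mu is NOT absolutely continuous w.r.t. nu.

no


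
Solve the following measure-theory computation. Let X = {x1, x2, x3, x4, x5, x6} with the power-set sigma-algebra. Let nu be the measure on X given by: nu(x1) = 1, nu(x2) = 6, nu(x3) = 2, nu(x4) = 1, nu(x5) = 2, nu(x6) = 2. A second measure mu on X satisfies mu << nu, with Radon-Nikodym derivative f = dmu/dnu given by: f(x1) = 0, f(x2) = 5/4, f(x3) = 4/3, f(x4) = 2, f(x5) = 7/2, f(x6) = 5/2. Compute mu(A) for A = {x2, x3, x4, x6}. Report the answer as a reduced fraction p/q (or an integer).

By the defining property of the Radon-Nikodym derivative, for every measurable set A,
  mu(A) = integral_A f dnu.
Since nu is a discrete measure concentrated on the atoms of X, the integral over A reduces to the sum
  mu(A) = sum_{x in A} f(x) * nu({x}).
Computing each term:
  x2: f(x2) * nu(x2) = 5/4 * 6 = 15/2.
  x3: f(x3) * nu(x3) = 4/3 * 2 = 8/3.
  x4: f(x4) * nu(x4) = 2 * 1 = 2.
  x6: f(x6) * nu(x6) = 5/2 * 2 = 5.
Summing: mu(A) = 15/2 + 8/3 + 2 + 5 = 103/6.

103/6


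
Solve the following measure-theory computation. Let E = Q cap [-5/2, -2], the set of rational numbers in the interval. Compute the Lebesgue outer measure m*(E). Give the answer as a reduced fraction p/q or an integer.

E = Q cap [-5/2, -2] is a subset of Q, which is countable. Enumerate Q = {q_1, q_2, ...}; for any eps > 0, cover q_k by the open interval (q_k - eps/2^(k+1), q_k + eps/2^(k+1)), of length eps/2^k. The total cover length is sum_{k>=1} eps/2^k = eps. Hence m*(E) <= m*(Q) <= eps for every eps > 0, and since outer measure is non-negative, m*(E) = 0.

0


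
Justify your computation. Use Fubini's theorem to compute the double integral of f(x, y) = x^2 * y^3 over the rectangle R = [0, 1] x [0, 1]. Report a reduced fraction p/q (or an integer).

f(x, y) is a tensor product of a function of x and a function of y, and both factors are bounded continuous (hence Lebesgue integrable) on the rectangle, so Fubini's theorem applies:
  integral_R f d(m x m) = (integral_a1^b1 x^2 dx) * (integral_a2^b2 y^3 dy).
Inner integral in x: integral_{0}^{1} x^2 dx = (1^3 - 0^3)/3
  = 1/3.
Inner integral in y: integral_{0}^{1} y^3 dy = (1^4 - 0^4)/4
  = 1/4.
Product: (1/3) * (1/4) = 1/12.

1/12


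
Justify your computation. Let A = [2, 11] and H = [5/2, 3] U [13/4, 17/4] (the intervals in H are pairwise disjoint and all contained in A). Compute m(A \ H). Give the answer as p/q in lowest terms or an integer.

The ambient interval has length m(A) = 11 - 2 = 9.
Since the holes are disjoint and sit inside A, by finite additivity
  m(H) = sum_i (b_i - a_i), and m(A \ H) = m(A) - m(H).
Computing the hole measures:
  m(H_1) = 3 - 5/2 = 1/2.
  m(H_2) = 17/4 - 13/4 = 1.
Summed: m(H) = 1/2 + 1 = 3/2.
So m(A \ H) = 9 - 3/2 = 15/2.

15/2


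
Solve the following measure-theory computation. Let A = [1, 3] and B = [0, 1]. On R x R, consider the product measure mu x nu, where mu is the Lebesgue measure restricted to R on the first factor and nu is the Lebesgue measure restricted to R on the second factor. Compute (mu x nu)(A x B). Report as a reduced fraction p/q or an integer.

For a measurable rectangle A x B, the product measure satisfies
  (mu x nu)(A x B) = mu(A) * nu(B).
  mu(A) = 2.
  nu(B) = 1.
  (mu x nu)(A x B) = 2 * 1 = 2.

2


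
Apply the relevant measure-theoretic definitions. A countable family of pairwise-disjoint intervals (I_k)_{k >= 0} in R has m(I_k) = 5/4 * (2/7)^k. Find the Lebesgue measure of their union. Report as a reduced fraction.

By countable additivity of the Lebesgue measure on pairwise disjoint measurable sets,
  m(union_{k >= 0} I_k) = sum_{k >= 0} m(I_k) = sum_{k >= 0} a * r^k,
  with a = 5/4 and r = 2/7.
Since 0 < r = 2/7 < 1, the geometric series converges:
  sum_{k >= 0} a * r^k = a / (1 - r).
  = 5/4 / (1 - 2/7)
  = 5/4 / (5/7)
  = 7/4.

7/4


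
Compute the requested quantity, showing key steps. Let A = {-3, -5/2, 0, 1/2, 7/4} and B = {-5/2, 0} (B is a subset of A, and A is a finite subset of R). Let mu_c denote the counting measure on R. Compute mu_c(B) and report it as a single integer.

Counting measure assigns mu_c(E) = |E| (number of elements) when E is finite.
B has 2 element(s), so mu_c(B) = 2.

2


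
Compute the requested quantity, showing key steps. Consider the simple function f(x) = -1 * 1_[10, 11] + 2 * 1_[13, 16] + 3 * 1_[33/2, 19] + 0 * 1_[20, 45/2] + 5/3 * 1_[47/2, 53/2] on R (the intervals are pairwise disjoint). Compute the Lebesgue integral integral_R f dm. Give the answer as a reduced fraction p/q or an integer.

For a simple function f = sum_i c_i * 1_{A_i} with disjoint A_i,
  integral f dm = sum_i c_i * m(A_i).
Lengths of the A_i:
  m(A_1) = 11 - 10 = 1.
  m(A_2) = 16 - 13 = 3.
  m(A_3) = 19 - 33/2 = 5/2.
  m(A_4) = 45/2 - 20 = 5/2.
  m(A_5) = 53/2 - 47/2 = 3.
Contributions c_i * m(A_i):
  (-1) * (1) = -1.
  (2) * (3) = 6.
  (3) * (5/2) = 15/2.
  (0) * (5/2) = 0.
  (5/3) * (3) = 5.
Total: -1 + 6 + 15/2 + 0 + 5 = 35/2.

35/2
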